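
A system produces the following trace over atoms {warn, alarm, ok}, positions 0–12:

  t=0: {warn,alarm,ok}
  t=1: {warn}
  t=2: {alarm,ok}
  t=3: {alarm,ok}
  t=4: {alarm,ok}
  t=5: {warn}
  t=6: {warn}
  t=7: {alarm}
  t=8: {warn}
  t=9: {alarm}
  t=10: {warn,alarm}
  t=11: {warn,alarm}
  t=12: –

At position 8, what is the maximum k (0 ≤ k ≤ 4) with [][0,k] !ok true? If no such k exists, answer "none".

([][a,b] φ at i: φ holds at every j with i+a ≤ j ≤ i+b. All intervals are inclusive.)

!ok must hold from j=8 onward; find where it first fails.
  j=8: holds
  j=9: holds
  j=10: holds
  j=11: holds
  j=12: holds
Holds through j=12; largest k = 4.

4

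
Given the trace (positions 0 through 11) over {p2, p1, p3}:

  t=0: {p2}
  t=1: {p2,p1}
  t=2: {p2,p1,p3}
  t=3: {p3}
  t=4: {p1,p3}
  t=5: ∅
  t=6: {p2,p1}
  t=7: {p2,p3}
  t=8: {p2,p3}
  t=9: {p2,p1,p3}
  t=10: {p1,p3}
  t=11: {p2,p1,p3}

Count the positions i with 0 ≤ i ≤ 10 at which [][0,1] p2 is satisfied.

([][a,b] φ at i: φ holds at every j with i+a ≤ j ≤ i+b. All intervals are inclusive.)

5

Evaluate at each i in [0,10]:
  i=0: ✓ (all of [0,1])
  i=1: ✓ (all of [1,2])
  i=2: ✗ (fails at j=3)
  i=3: ✗ (fails at j=3)
  i=4: ✗ (fails at j=4)
  i=5: ✗ (fails at j=5)
  i=6: ✓ (all of [6,7])
  i=7: ✓ (all of [7,8])
  i=8: ✓ (all of [8,9])
  i=9: ✗ (fails at j=10)
  i=10: ✗ (fails at j=10)
Positions where it holds: {0, 1, 6, 7, 8} → 5.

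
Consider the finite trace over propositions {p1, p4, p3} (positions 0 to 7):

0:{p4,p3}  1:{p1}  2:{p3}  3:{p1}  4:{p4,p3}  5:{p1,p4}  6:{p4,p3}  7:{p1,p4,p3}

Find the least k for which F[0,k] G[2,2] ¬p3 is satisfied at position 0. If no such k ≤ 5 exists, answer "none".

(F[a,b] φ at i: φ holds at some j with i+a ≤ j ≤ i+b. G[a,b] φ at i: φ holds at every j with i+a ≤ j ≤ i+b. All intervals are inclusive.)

1

Scan j = 0,1,… for G[2,2] ¬p3:
  j=0: fails
  j=1: holds
First hit at j=1, so smallest k = 1-0 = 1.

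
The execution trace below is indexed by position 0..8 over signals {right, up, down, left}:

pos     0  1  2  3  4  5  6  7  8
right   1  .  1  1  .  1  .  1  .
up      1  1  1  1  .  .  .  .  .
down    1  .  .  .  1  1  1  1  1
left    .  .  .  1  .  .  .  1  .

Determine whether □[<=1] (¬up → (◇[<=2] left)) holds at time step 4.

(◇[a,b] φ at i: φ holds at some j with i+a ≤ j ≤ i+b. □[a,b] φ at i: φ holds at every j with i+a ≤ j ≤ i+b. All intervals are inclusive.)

Check (¬up → (◇[<=2] left)) at every j in [4,5]:
  j=4: antecedent true; consequent fails (none in [4,6]) → ✗
  j=5: antecedent true; consequent holds (witness at 7) → ✓
Fails at j=4 → formula fails.

Does not hold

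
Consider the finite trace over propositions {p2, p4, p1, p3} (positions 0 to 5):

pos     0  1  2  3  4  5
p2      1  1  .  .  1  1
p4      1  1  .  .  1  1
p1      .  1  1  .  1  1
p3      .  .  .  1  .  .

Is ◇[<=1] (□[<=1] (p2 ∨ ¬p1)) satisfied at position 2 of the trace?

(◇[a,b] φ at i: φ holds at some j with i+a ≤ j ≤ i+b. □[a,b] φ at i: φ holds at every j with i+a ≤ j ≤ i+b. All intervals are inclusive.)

Holds

Check □[<=1] (p2 ∨ ¬p1) at each j in [2,3]:
  j=2: fails at 2
  j=3: holds on [3,4]
Found at j=3 → formula holds.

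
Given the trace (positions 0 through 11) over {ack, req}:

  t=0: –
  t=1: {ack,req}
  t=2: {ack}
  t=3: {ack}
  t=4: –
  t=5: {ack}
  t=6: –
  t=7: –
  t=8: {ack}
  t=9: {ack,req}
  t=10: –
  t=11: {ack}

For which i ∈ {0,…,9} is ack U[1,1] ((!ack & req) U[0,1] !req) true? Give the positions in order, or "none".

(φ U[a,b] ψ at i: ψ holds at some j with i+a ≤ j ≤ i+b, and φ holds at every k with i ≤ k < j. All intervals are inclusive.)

1, 2, 3, 5, 9

Evaluate at each i in [0,9]:
  i=0: ✗ (no rhs in [1,1])
  i=1: ✓ (rhs at j=2; lhs holds on [1,1])
  i=2: ✓ (rhs at j=3; lhs holds on [2,2])
  i=3: ✓ (rhs at j=4; lhs holds on [3,3])
  i=4: ✗ (lhs fails at k=4 before rhs at j=5)
  i=5: ✓ (rhs at j=6; lhs holds on [5,5])
  i=6: ✗ (lhs fails at k=6 before rhs at j=7)
  i=7: ✗ (lhs fails at k=7 before rhs at j=8)
  i=8: ✗ (no rhs in [9,9])
  i=9: ✓ (rhs at j=10; lhs holds on [9,9])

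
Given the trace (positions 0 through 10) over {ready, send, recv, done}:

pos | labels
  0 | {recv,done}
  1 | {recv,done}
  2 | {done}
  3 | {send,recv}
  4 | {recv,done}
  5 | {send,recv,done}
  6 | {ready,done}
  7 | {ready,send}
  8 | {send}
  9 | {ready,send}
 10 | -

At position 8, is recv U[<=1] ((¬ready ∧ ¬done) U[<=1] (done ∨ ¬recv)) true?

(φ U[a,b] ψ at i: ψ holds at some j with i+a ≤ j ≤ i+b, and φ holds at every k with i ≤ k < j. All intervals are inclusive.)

Need some j in [8,9] with ((¬ready ∧ ¬done) U[<=1] (done ∨ ¬recv)), and recv at every k in [8,j-1].
  j=8: ((¬ready ∧ ¬done) U[<=1] (done ∨ ¬recv)) holds; no prefix to check → satisfied.

True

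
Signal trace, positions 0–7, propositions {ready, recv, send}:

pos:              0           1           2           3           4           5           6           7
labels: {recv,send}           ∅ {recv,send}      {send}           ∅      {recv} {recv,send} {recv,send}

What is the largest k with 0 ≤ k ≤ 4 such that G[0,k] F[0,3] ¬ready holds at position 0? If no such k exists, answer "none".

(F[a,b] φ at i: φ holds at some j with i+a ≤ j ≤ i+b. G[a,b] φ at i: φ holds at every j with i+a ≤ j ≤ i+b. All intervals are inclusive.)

4

F[0,3] ¬ready must hold from j=0 onward; find where it first fails.
  j=0: holds
  j=1: holds
  j=2: holds
  j=3: holds
  j=4: holds
Holds through j=4; largest k = 4.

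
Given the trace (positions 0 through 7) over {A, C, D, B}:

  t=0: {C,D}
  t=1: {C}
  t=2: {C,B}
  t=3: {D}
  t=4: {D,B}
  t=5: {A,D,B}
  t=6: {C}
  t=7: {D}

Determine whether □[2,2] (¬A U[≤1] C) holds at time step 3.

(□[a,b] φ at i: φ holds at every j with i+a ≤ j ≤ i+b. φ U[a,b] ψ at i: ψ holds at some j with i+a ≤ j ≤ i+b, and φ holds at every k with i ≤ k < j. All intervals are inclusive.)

Check (¬A U[≤1] C) at every j in [5,5]:
  j=5: fails
Fails at j=5 → formula fails.

No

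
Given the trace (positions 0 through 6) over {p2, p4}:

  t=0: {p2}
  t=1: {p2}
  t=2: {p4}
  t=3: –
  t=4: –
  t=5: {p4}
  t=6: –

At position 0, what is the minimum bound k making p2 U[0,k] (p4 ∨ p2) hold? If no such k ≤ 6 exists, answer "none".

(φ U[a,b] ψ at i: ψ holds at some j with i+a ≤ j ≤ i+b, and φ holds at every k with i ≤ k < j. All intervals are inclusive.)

Need earliest j ≥ 0 with (p4 ∨ p2), and p2 at every k in [0,j-1].
  j=0: rhs holds (empty prefix). k = 0.

0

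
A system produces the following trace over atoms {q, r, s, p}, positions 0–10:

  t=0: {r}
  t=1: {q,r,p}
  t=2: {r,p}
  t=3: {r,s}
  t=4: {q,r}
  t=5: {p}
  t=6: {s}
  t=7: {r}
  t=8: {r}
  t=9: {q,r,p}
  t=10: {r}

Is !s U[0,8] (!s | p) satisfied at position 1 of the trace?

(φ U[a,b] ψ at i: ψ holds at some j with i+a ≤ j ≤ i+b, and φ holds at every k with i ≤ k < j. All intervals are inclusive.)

Holds

Need some j in [1,9] with (!s | p), and !s at every k in [1,j-1].
  j=1: (!s | p) holds; no prefix to check → satisfied.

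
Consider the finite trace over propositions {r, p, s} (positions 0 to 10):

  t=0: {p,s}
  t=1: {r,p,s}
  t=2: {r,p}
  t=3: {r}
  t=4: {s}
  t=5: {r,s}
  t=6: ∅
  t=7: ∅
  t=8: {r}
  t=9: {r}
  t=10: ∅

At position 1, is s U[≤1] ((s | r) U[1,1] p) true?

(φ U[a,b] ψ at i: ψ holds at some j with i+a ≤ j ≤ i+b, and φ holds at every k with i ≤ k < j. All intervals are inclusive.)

Need some j in [1,2] with ((s | r) U[1,1] p), and s at every k in [1,j-1].
  j=1: ((s | r) U[1,1] p) holds; no prefix to check → satisfied.

True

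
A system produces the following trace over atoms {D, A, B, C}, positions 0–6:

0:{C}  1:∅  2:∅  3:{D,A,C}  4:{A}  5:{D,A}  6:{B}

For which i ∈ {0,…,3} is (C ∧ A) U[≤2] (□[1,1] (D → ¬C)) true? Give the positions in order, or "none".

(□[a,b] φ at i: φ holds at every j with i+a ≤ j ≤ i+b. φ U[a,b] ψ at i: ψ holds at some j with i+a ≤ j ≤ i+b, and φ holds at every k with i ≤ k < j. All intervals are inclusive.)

0, 1, 3

Evaluate at each i in [0,3]:
  i=0: ✓ (rhs at j=0)
  i=1: ✓ (rhs at j=1)
  i=2: ✗ (lhs fails at k=2 before rhs at j=3)
  i=3: ✓ (rhs at j=3)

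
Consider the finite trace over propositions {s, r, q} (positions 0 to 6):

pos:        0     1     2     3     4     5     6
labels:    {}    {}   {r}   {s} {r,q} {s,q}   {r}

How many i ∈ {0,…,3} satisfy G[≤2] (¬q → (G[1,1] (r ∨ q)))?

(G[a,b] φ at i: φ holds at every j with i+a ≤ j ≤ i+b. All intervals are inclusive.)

1

Evaluate at each i in [0,3]:
  i=0: ✗ (fails at j=0)
  i=1: ✗ (fails at j=2)
  i=2: ✗ (fails at j=2)
  i=3: ✓ (all of [3,5])
Positions where it holds: {3} → 1.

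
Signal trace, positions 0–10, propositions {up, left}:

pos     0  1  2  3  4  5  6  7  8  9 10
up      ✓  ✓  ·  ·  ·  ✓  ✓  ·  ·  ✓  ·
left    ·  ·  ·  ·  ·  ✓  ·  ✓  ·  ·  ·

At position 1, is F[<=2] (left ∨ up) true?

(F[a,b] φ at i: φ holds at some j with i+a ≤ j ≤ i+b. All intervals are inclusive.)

Holds

Check (left ∨ up) at each j in [1,3]:
  j=1: true
  j=2: false
  j=3: false
Found at j=1 → formula holds.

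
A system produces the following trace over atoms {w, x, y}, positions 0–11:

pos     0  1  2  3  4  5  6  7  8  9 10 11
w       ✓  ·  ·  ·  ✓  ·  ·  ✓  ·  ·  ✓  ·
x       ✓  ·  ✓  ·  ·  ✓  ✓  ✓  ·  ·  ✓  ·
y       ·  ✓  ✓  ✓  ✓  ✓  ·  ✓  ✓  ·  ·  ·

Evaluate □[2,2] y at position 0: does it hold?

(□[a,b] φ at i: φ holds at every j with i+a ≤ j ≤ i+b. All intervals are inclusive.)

Yes

Check y at every j in [2,2]:
  j=2: true
All positions satisfy it → formula holds.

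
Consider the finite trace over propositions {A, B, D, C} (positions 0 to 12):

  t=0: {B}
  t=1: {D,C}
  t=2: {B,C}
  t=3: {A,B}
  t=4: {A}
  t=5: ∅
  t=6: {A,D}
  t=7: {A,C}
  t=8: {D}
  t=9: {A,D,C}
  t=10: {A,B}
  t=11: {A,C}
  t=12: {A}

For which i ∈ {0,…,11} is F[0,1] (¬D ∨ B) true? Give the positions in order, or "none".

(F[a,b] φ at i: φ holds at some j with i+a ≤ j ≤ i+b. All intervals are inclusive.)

Evaluate at each i in [0,11]:
  i=0: ✓ (witness j=0)
  i=1: ✓ (witness j=2)
  i=2: ✓ (witness j=2)
  i=3: ✓ (witness j=3)
  i=4: ✓ (witness j=4)
  i=5: ✓ (witness j=5)
  i=6: ✓ (witness j=7)
  i=7: ✓ (witness j=7)
  i=8: ✗ (none in [8,9])
  i=9: ✓ (witness j=10)
  i=10: ✓ (witness j=10)
  i=11: ✓ (witness j=11)

0, 1, 2, 3, 4, 5, 6, 7, 9, 10, 11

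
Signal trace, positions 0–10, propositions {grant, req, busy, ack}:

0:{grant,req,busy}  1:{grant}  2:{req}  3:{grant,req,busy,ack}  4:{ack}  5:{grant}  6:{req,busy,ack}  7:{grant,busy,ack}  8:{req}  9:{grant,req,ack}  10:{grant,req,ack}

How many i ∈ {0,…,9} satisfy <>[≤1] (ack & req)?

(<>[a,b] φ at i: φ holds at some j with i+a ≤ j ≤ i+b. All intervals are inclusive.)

6

Evaluate at each i in [0,9]:
  i=0: ✗ (none in [0,1])
  i=1: ✗ (none in [1,2])
  i=2: ✓ (witness j=3)
  i=3: ✓ (witness j=3)
  i=4: ✗ (none in [4,5])
  i=5: ✓ (witness j=6)
  i=6: ✓ (witness j=6)
  i=7: ✗ (none in [7,8])
  i=8: ✓ (witness j=9)
  i=9: ✓ (witness j=9)
Positions where it holds: {2, 3, 5, 6, 8, 9} → 6.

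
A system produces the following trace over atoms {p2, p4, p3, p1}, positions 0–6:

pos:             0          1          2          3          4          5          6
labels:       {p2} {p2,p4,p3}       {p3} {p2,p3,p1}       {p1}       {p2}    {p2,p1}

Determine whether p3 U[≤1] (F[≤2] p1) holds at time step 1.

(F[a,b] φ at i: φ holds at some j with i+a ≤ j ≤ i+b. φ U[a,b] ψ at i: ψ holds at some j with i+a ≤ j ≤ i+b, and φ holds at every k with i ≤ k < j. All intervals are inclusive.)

Need some j in [1,2] with F[≤2] p1, and p3 at every k in [1,j-1].
  j=1: F[≤2] p1 holds; no prefix to check → satisfied.

Holds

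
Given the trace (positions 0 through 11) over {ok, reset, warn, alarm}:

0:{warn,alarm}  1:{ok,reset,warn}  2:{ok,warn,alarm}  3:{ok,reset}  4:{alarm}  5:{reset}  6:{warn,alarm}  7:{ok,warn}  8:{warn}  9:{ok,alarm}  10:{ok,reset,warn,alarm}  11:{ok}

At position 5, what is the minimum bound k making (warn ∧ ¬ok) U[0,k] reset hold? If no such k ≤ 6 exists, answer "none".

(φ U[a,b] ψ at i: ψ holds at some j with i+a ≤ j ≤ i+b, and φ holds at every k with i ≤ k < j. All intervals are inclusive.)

Need earliest j ≥ 5 with reset, and (warn ∧ ¬ok) at every k in [5,j-1].
  j=5: rhs holds (empty prefix). k = 0.

0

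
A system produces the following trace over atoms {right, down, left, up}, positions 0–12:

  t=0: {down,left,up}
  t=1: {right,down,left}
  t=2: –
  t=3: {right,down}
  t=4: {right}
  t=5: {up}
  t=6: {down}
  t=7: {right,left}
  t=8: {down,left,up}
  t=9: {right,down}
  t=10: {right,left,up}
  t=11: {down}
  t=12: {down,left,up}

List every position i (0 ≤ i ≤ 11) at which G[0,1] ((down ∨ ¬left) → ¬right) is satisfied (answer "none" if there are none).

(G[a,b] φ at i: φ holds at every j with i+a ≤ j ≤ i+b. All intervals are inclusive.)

Evaluate at each i in [0,11]:
  i=0: ✗ (fails at j=1)
  i=1: ✗ (fails at j=1)
  i=2: ✗ (fails at j=3)
  i=3: ✗ (fails at j=3)
  i=4: ✗ (fails at j=4)
  i=5: ✓ (all of [5,6])
  i=6: ✓ (all of [6,7])
  i=7: ✓ (all of [7,8])
  i=8: ✗ (fails at j=9)
  i=9: ✗ (fails at j=9)
  i=10: ✓ (all of [10,11])
  i=11: ✓ (all of [11,12])

5, 6, 7, 10, 11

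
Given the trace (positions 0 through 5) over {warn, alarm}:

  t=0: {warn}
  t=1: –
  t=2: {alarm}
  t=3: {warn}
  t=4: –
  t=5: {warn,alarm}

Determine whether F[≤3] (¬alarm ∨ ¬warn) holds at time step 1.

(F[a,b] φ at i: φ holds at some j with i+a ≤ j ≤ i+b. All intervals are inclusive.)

Check (¬alarm ∨ ¬warn) at each j in [1,4]:
  j=1: true
  j=2: true
  j=3: true
  j=4: true
Found at j=1 → formula holds.

Yes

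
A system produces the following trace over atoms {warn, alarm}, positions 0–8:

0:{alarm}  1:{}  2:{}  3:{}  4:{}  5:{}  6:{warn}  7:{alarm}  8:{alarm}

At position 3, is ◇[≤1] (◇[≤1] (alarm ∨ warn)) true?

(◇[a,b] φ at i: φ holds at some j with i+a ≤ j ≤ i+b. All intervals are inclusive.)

Check ◇[≤1] (alarm ∨ warn) at each j in [3,4]:
  j=3: fails (none in [3,4])
  j=4: fails (none in [4,5])
No position in the window satisfies it → formula fails.

Does not hold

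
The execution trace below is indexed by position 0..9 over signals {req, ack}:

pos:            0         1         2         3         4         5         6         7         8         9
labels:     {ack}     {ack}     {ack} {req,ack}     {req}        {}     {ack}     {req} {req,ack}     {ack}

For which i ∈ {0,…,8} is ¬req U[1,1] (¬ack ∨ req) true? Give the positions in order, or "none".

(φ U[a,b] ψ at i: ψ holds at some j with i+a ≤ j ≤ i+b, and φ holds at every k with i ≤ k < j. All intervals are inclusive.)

Evaluate at each i in [0,8]:
  i=0: ✗ (no rhs in [1,1])
  i=1: ✗ (no rhs in [2,2])
  i=2: ✓ (rhs at j=3; lhs holds on [2,2])
  i=3: ✗ (lhs fails at k=3 before rhs at j=4)
  i=4: ✗ (lhs fails at k=4 before rhs at j=5)
  i=5: ✗ (no rhs in [6,6])
  i=6: ✓ (rhs at j=7; lhs holds on [6,6])
  i=7: ✗ (lhs fails at k=7 before rhs at j=8)
  i=8: ✗ (no rhs in [9,9])

2, 6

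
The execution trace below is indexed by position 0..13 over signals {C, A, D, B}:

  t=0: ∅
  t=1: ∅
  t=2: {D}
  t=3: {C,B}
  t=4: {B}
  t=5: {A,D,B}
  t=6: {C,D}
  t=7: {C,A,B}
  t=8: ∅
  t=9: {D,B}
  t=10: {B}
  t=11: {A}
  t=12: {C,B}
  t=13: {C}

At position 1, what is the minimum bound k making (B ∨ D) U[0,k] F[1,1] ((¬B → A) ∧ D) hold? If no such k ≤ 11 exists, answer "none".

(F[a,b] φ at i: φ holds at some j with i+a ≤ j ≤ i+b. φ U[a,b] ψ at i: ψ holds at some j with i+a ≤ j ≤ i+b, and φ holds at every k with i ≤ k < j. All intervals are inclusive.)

Need earliest j ≥ 1 with F[1,1] ((¬B → A) ∧ D), and (B ∨ D) at every k in [1,j-1].
  j=1: rhs fails.
  j=2: rhs fails.
  j=3: rhs fails.
  j=4: rhs holds but lhs fails at k=1.
  j=5: rhs fails.
  j=6: rhs fails.
  j=7: rhs fails.
  j=8: rhs holds but lhs fails at k=1.
  j=9: rhs fails.
  j=10: rhs fails.
  j=11: rhs fails.
  j=12: rhs fails.
No witness within the range → none.

none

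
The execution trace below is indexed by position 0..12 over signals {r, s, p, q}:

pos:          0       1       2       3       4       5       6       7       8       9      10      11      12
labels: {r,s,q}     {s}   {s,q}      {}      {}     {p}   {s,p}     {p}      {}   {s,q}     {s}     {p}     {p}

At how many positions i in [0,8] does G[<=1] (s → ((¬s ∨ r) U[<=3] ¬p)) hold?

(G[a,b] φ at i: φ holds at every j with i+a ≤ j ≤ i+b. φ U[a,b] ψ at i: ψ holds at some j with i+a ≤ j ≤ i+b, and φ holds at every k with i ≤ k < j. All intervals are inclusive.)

Evaluate at each i in [0,8]:
  i=0: ✓ (all of [0,1])
  i=1: ✓ (all of [1,2])
  i=2: ✓ (all of [2,3])
  i=3: ✓ (all of [3,4])
  i=4: ✓ (all of [4,5])
  i=5: ✗ (fails at j=6)
  i=6: ✗ (fails at j=6)
  i=7: ✓ (all of [7,8])
  i=8: ✓ (all of [8,9])
Positions where it holds: {0, 1, 2, 3, 4, 7, 8} → 7.

7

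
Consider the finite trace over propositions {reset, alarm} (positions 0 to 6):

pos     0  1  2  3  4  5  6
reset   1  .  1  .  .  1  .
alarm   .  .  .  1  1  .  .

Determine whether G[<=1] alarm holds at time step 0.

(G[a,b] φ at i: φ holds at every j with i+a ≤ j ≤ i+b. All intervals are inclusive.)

Check alarm at every j in [0,1]:
  j=0: false
  j=1: false
Fails at j=0 → formula fails.

No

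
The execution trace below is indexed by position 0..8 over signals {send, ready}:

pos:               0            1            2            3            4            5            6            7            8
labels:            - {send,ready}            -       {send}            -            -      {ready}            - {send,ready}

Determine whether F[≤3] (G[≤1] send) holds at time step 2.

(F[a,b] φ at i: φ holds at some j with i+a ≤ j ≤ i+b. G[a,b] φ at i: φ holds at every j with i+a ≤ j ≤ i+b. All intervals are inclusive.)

False

Check G[≤1] send at each j in [2,5]:
  j=2: fails at 2
  j=3: fails at 4
  j=4: fails at 4
  j=5: fails at 5
No position in the window satisfies it → formula fails.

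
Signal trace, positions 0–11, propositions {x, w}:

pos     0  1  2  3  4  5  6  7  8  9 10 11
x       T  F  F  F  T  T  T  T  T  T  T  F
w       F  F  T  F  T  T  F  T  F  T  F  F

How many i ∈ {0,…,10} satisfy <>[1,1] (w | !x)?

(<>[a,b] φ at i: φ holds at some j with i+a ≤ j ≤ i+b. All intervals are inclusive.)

8

Evaluate at each i in [0,10]:
  i=0: ✓ (witness j=1)
  i=1: ✓ (witness j=2)
  i=2: ✓ (witness j=3)
  i=3: ✓ (witness j=4)
  i=4: ✓ (witness j=5)
  i=5: ✗ (none in [6,6])
  i=6: ✓ (witness j=7)
  i=7: ✗ (none in [8,8])
  i=8: ✓ (witness j=9)
  i=9: ✗ (none in [10,10])
  i=10: ✓ (witness j=11)
Positions where it holds: {0, 1, 2, 3, 4, 6, 8, 10} → 8.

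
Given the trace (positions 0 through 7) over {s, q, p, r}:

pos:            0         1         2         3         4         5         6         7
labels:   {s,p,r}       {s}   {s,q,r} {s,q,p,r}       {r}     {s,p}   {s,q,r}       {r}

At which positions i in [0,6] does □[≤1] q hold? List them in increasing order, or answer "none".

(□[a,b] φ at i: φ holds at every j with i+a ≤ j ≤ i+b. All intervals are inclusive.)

Evaluate at each i in [0,6]:
  i=0: ✗ (fails at j=0)
  i=1: ✗ (fails at j=1)
  i=2: ✓ (all of [2,3])
  i=3: ✗ (fails at j=4)
  i=4: ✗ (fails at j=4)
  i=5: ✗ (fails at j=5)
  i=6: ✗ (fails at j=7)

2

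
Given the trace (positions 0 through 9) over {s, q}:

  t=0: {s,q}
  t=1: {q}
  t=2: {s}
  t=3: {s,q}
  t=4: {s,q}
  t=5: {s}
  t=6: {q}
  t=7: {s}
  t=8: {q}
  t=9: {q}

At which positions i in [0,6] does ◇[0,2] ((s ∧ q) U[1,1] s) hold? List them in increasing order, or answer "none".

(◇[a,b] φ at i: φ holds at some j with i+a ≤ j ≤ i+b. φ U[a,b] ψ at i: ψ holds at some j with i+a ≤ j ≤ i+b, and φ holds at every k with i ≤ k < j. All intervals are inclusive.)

1, 2, 3, 4

Evaluate at each i in [0,6]:
  i=0: ✗ (none in [0,2])
  i=1: ✓ (witness j=3)
  i=2: ✓ (witness j=3)
  i=3: ✓ (witness j=3)
  i=4: ✓ (witness j=4)
  i=5: ✗ (none in [5,7])
  i=6: ✗ (none in [6,8])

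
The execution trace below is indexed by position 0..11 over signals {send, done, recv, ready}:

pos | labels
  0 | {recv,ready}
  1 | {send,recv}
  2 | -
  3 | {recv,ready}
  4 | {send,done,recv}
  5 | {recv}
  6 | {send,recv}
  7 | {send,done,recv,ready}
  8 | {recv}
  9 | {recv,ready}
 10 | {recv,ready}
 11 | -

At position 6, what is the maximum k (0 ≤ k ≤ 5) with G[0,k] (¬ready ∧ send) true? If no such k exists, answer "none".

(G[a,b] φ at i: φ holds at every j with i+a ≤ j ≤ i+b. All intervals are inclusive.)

(¬ready ∧ send) must hold from j=6 onward; find where it first fails.
  j=6: holds
  j=7: fails
Holds on [6,6], so largest k = 0.

0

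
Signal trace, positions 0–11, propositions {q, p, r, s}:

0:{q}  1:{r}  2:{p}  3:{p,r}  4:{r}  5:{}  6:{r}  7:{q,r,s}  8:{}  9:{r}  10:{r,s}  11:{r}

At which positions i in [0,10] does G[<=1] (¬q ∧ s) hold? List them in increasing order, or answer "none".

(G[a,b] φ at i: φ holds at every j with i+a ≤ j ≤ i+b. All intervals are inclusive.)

Evaluate at each i in [0,10]:
  i=0: ✗ (fails at j=0)
  i=1: ✗ (fails at j=1)
  i=2: ✗ (fails at j=2)
  i=3: ✗ (fails at j=3)
  i=4: ✗ (fails at j=4)
  i=5: ✗ (fails at j=5)
  i=6: ✗ (fails at j=6)
  i=7: ✗ (fails at j=7)
  i=8: ✗ (fails at j=8)
  i=9: ✗ (fails at j=9)
  i=10: ✗ (fails at j=11)

none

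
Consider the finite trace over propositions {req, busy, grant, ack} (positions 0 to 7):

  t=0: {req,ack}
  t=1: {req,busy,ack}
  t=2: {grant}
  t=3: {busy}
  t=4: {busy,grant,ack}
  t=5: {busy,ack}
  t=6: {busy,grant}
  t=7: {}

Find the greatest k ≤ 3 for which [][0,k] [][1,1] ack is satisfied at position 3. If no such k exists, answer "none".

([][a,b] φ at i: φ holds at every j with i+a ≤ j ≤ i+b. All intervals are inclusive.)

[][1,1] ack must hold from j=3 onward; find where it first fails.
  j=3: holds
  j=4: holds
  j=5: fails
Holds on [3,4], so largest k = 1.

1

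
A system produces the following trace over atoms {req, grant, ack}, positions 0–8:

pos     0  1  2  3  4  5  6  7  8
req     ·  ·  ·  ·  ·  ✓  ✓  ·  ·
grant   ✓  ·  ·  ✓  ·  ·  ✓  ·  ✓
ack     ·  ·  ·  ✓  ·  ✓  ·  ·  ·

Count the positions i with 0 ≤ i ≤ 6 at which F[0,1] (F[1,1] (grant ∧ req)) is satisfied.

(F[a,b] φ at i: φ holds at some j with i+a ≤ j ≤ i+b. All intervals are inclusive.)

Evaluate at each i in [0,6]:
  i=0: ✗ (none in [0,1])
  i=1: ✗ (none in [1,2])
  i=2: ✗ (none in [2,3])
  i=3: ✗ (none in [3,4])
  i=4: ✓ (witness j=5)
  i=5: ✓ (witness j=5)
  i=6: ✗ (none in [6,7])
Positions where it holds: {4, 5} → 2.

2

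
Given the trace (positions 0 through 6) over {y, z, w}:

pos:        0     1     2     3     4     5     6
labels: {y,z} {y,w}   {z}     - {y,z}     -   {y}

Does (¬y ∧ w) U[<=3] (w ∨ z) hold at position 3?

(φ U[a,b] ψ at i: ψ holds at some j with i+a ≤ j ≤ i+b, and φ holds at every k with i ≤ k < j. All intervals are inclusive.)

Does not hold

Need some j in [3,6] with (w ∨ z), and (¬y ∧ w) at every k in [3,j-1].
  j=3: (w ∨ z) false.
  j=4: (w ∨ z) holds, but (¬y ∧ w) fails at k=3 → not this j.
  j=5: (w ∨ z) false.
  j=6: (w ∨ z) false.
No j in the window works → until fails.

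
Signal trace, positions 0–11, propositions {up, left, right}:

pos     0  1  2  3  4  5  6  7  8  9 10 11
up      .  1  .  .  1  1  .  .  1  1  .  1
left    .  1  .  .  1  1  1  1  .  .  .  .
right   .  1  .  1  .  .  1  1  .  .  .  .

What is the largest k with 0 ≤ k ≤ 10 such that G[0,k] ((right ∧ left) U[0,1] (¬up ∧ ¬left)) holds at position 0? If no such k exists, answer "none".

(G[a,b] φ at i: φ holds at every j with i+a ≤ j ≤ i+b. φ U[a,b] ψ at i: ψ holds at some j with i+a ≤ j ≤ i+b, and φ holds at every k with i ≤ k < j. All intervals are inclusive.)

((right ∧ left) U[0,1] (¬up ∧ ¬left)) must hold from j=0 onward; find where it first fails.
  j=0: holds
  j=1: holds
  j=2: holds
  j=3: holds
  j=4: fails
Holds on [0,3], so largest k = 3.

3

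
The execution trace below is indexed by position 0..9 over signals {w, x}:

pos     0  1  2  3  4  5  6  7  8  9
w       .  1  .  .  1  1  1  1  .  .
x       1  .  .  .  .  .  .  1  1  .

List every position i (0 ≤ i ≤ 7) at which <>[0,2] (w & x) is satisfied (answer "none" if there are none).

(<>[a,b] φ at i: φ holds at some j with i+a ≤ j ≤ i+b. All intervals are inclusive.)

5, 6, 7

Evaluate at each i in [0,7]:
  i=0: ✗ (none in [0,2])
  i=1: ✗ (none in [1,3])
  i=2: ✗ (none in [2,4])
  i=3: ✗ (none in [3,5])
  i=4: ✗ (none in [4,6])
  i=5: ✓ (witness j=7)
  i=6: ✓ (witness j=7)
  i=7: ✓ (witness j=7)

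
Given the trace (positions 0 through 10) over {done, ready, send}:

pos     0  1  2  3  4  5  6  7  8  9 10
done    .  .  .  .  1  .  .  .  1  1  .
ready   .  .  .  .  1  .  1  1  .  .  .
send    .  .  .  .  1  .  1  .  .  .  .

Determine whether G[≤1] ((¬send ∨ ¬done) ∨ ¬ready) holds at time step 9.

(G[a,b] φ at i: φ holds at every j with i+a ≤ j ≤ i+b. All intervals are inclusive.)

Yes

Check ((¬send ∨ ¬done) ∨ ¬ready) at every j in [9,10]:
  j=9: true
  j=10: true
All positions satisfy it → formula holds.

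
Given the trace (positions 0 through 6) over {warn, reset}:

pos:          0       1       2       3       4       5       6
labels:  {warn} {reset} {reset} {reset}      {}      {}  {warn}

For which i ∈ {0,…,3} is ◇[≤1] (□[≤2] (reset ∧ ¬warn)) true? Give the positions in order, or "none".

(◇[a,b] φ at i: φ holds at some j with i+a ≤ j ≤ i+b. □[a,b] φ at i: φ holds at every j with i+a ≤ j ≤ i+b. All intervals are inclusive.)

0, 1

Evaluate at each i in [0,3]:
  i=0: ✓ (witness j=1)
  i=1: ✓ (witness j=1)
  i=2: ✗ (none in [2,3])
  i=3: ✗ (none in [3,4])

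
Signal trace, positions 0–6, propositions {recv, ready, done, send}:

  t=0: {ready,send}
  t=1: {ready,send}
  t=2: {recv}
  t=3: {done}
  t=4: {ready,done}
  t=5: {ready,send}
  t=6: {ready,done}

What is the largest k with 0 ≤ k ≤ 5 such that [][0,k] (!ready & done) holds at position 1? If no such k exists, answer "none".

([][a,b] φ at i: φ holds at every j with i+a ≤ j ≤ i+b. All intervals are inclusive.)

none

(!ready & done) must hold from j=1 onward; find where it first fails.
  j=1: fails → no k works.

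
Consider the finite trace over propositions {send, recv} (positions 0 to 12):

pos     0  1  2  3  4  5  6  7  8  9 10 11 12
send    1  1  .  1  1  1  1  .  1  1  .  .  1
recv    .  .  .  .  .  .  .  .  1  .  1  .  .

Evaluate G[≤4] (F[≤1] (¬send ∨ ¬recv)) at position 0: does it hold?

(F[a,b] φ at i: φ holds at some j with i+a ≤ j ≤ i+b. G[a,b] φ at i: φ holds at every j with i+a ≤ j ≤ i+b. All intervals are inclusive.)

True

Check F[≤1] (¬send ∨ ¬recv) at every j in [0,4]:
  j=0: holds (witness at 0)
  j=1: holds (witness at 1)
  j=2: holds (witness at 2)
  j=3: holds (witness at 3)
  j=4: holds (witness at 4)
All positions satisfy it → formula holds.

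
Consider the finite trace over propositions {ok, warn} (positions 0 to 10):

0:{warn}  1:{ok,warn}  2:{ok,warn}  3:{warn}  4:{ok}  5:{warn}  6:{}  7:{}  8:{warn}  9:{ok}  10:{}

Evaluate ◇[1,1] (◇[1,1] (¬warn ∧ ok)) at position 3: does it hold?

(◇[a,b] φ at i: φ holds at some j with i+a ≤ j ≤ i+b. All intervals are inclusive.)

Check ◇[1,1] (¬warn ∧ ok) at each j in [4,4]:
  j=4: fails (none in [5,5])
No position in the window satisfies it → formula fails.

No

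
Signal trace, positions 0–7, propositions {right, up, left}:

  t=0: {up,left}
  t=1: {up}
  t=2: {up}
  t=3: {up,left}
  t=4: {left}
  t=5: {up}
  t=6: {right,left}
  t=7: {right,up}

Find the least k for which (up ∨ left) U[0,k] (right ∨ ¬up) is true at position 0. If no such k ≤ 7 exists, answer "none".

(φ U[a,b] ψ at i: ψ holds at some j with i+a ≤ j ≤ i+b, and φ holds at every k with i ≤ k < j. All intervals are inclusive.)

Need earliest j ≥ 0 with (right ∨ ¬up), and (up ∨ left) at every k in [0,j-1].
  j=0: rhs fails.
  j=1: rhs fails.
  j=2: rhs fails.
  j=3: rhs fails.
  j=4: rhs holds; lhs holds on [0,3]. k = 4.

4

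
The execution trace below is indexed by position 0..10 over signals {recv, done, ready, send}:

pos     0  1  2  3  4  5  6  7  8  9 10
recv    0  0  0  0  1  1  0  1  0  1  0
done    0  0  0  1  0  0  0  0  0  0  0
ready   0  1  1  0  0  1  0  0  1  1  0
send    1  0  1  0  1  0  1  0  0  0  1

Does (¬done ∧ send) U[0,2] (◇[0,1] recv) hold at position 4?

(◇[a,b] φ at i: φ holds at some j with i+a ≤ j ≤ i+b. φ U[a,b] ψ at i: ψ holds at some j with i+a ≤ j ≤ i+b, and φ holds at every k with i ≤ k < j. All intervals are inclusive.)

Holds

Need some j in [4,6] with ◇[0,1] recv, and (¬done ∧ send) at every k in [4,j-1].
  j=4: ◇[0,1] recv holds; no prefix to check → satisfied.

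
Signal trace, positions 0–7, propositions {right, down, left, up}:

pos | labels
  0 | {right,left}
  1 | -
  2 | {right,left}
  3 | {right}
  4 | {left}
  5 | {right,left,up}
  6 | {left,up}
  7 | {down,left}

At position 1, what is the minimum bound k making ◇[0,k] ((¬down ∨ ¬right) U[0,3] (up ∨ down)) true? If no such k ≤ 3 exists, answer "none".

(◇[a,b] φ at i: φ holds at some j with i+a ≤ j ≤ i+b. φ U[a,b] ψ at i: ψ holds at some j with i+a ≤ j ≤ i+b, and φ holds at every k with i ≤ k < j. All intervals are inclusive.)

1

Scan j = 1,2,… for ((¬down ∨ ¬right) U[0,3] (up ∨ down)):
  j=1: fails
  j=2: holds
First hit at j=2, so smallest k = 2-1 = 1.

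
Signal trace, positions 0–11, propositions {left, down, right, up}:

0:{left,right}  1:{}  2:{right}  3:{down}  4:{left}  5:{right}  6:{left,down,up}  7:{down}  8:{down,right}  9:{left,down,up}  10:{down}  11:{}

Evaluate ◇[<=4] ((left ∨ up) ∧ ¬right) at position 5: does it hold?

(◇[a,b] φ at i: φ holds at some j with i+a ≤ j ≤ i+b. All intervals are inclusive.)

Check ((left ∨ up) ∧ ¬right) at each j in [5,9]:
  j=5: false
  j=6: true
  j=7: false
  j=8: false
  j=9: true
Found at j=6 → formula holds.

Yes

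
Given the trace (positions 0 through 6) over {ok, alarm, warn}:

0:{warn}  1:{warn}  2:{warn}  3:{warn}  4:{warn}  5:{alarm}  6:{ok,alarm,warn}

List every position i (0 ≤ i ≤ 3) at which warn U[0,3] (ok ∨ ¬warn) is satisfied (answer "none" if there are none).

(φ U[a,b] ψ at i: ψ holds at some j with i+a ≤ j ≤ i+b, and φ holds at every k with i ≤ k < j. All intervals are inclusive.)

2, 3

Evaluate at each i in [0,3]:
  i=0: ✗ (no rhs in [0,3])
  i=1: ✗ (no rhs in [1,4])
  i=2: ✓ (rhs at j=5; lhs holds on [2,4])
  i=3: ✓ (rhs at j=5; lhs holds on [3,4])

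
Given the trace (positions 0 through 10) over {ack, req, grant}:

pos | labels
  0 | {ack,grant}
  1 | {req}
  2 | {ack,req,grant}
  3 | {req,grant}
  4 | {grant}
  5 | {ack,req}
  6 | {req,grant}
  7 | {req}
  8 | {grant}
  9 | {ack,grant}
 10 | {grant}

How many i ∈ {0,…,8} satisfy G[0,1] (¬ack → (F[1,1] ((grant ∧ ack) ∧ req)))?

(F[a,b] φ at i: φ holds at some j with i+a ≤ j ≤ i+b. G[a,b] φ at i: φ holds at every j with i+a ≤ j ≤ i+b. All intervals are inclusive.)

Evaluate at each i in [0,8]:
  i=0: ✓ (all of [0,1])
  i=1: ✓ (all of [1,2])
  i=2: ✗ (fails at j=3)
  i=3: ✗ (fails at j=3)
  i=4: ✗ (fails at j=4)
  i=5: ✗ (fails at j=6)
  i=6: ✗ (fails at j=6)
  i=7: ✗ (fails at j=7)
  i=8: ✗ (fails at j=8)
Positions where it holds: {0, 1} → 2.

2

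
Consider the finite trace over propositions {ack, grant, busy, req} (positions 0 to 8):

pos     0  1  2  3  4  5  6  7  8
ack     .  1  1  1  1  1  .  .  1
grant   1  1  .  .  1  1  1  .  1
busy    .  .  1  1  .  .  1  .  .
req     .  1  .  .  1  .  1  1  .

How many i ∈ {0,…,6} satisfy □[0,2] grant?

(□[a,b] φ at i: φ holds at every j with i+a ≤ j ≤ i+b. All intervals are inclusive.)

1

Evaluate at each i in [0,6]:
  i=0: ✗ (fails at j=2)
  i=1: ✗ (fails at j=2)
  i=2: ✗ (fails at j=2)
  i=3: ✗ (fails at j=3)
  i=4: ✓ (all of [4,6])
  i=5: ✗ (fails at j=7)
  i=6: ✗ (fails at j=7)
Positions where it holds: {4} → 1.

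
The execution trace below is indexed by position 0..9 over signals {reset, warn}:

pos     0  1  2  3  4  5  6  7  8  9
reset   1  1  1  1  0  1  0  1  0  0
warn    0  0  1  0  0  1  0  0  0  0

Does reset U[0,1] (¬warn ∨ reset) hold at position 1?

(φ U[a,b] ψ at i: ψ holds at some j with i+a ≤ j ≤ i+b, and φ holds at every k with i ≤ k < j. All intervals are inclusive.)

Need some j in [1,2] with (¬warn ∨ reset), and reset at every k in [1,j-1].
  j=1: (¬warn ∨ reset) holds; no prefix to check → satisfied.

Yes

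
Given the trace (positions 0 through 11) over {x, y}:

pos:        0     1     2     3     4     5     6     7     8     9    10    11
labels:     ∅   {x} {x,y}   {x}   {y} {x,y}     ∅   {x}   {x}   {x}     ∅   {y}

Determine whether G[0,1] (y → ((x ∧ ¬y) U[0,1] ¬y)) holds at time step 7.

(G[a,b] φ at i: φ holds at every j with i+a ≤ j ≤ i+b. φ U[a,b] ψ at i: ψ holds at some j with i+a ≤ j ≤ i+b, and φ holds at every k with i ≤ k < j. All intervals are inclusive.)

Holds

Check (y → ((x ∧ ¬y) U[0,1] ¬y)) at every j in [7,8]:
  j=7: antecedent false → ✓
  j=8: antecedent false → ✓
All positions satisfy it → formula holds.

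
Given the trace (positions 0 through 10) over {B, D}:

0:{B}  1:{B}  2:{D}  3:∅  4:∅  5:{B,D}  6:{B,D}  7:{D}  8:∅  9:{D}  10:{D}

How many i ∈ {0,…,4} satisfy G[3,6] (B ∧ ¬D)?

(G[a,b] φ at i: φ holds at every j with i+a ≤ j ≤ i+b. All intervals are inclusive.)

Evaluate at each i in [0,4]:
  i=0: ✗ (fails at j=3)
  i=1: ✗ (fails at j=4)
  i=2: ✗ (fails at j=5)
  i=3: ✗ (fails at j=6)
  i=4: ✗ (fails at j=7)
Positions where it holds: {} → 0.

0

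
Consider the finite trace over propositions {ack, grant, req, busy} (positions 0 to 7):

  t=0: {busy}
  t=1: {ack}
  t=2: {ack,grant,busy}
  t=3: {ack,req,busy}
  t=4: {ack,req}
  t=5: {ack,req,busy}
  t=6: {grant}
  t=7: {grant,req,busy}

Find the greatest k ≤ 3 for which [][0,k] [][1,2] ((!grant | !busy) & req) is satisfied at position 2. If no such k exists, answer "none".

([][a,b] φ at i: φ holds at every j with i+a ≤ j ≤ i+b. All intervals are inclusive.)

1

[][1,2] ((!grant | !busy) & req) must hold from j=2 onward; find where it first fails.
  j=2: holds
  j=3: holds
  j=4: fails
Holds on [2,3], so largest k = 1.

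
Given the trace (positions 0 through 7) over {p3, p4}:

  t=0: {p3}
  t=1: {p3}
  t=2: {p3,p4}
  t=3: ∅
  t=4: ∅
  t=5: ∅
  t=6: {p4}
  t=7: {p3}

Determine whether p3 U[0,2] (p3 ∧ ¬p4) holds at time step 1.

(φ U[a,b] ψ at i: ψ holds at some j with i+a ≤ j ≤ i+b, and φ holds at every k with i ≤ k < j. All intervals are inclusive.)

True

Need some j in [1,3] with (p3 ∧ ¬p4), and p3 at every k in [1,j-1].
  j=1: (p3 ∧ ¬p4) holds; no prefix to check → satisfied.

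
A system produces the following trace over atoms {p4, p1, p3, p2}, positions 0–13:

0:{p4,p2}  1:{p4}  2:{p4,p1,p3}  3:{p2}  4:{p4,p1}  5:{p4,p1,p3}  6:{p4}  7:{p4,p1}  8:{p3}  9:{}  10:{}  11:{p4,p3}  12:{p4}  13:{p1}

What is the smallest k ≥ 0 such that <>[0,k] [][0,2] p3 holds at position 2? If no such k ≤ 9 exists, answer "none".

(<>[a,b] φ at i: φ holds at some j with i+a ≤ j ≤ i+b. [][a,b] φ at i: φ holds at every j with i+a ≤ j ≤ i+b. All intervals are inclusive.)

none

Scan j = 2,3,… for [][0,2] p3:
  j=2: fails
  j=3: fails
  j=4: fails
  j=5: fails
  j=6: fails
  j=7: fails
  j=8: fails
  j=9: fails
  j=10: fails
  j=11: fails
No j in [2,11] satisfies it → none.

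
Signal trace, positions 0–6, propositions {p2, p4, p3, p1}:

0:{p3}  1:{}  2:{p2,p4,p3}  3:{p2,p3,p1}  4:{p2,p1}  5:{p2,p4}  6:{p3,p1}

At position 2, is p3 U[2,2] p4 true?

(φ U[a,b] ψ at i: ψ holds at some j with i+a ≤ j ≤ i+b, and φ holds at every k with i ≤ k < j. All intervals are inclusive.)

False

Need some j in [4,4] with p4, and p3 at every k in [2,j-1].
  j=4: p4 false.
No j in the window works → until fails.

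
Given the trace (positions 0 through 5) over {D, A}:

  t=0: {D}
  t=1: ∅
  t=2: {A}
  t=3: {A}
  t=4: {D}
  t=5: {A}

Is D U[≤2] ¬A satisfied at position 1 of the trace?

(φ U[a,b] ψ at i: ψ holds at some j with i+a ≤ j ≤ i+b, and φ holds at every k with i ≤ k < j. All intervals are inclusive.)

Need some j in [1,3] with ¬A, and D at every k in [1,j-1].
  j=1: ¬A holds; no prefix to check → satisfied.

Yes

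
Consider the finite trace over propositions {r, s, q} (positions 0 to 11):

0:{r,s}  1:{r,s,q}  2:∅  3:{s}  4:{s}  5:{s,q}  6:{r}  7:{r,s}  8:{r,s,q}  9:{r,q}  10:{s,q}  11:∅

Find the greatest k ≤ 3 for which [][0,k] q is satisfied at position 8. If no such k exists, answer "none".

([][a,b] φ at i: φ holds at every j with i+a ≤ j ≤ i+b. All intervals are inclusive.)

2

q must hold from j=8 onward; find where it first fails.
  j=8: holds
  j=9: holds
  j=10: holds
  j=11: fails
Holds on [8,10], so largest k = 2.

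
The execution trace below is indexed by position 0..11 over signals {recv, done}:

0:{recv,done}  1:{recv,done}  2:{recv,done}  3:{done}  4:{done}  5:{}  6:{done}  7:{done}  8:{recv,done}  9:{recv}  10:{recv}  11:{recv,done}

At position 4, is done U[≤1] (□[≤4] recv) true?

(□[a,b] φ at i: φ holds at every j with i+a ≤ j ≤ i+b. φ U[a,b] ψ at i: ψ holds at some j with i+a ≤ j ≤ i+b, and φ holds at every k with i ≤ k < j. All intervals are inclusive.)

Need some j in [4,5] with □[≤4] recv, and done at every k in [4,j-1].
  j=4: □[≤4] recv — fails at 4.
  j=5: □[≤4] recv — fails at 5.
No j in the window works → until fails.

False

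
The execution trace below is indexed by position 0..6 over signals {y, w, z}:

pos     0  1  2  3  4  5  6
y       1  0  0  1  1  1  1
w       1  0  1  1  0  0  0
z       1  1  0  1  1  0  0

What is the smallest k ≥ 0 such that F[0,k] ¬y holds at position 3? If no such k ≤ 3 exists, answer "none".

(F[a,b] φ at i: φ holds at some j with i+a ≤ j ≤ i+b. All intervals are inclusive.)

none

Scan j = 3,4,… for ¬y:
  j=3: fails
  j=4: fails
  j=5: fails
  j=6: fails
No j in [3,6] satisfies it → none.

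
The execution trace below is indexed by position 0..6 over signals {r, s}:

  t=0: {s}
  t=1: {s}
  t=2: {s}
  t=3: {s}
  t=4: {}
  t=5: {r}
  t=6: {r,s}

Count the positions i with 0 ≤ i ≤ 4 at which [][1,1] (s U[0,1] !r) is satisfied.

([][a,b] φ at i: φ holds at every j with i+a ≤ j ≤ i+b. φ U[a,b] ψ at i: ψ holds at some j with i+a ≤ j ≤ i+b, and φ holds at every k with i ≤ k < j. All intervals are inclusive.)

Evaluate at each i in [0,4]:
  i=0: ✓ (all of [1,1])
  i=1: ✓ (all of [2,2])
  i=2: ✓ (all of [3,3])
  i=3: ✓ (all of [4,4])
  i=4: ✗ (fails at j=5)
Positions where it holds: {0, 1, 2, 3} → 4.

4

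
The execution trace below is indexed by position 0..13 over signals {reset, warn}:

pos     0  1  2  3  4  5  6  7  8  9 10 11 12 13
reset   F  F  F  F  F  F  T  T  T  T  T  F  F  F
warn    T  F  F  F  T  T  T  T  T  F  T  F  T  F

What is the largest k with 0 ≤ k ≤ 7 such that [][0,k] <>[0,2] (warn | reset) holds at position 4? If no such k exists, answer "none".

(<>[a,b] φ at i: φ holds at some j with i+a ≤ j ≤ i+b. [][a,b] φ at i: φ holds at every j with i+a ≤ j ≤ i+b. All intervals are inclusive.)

<>[0,2] (warn | reset) must hold from j=4 onward; find where it first fails.
  j=4: holds
  j=5: holds
  j=6: holds
  j=7: holds
  j=8: holds
  j=9: holds
  j=10: holds
  j=11: holds
Holds through j=11; largest k = 7.

7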